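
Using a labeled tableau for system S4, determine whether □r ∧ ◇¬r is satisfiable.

No, unsatisfiable

1. □r ∧ ◇¬r, w0
2. □r, w0
3. ◇¬r, w0
4. r, w0
5. ¬r, w1
6. r, w1
Accessibility: w0Rw0, w0Rw1, w1Rw1
Branch closes: r and ¬r both at w1.
Every branch closes; the branch above is one of them.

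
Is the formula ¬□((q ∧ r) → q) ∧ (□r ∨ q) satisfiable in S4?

1. ¬□((q ∧ r) → q) ∧ (□r ∨ q), u
2. ¬□((q ∧ r) → q), u   [∧-rule on 1]
3. □r ∨ q, u   [∧-rule on 1]
4. □r, u   [∨-rule on 3 (branches; this branch)]
5. r, u   [□-rule on 4 via uRu]
6. ¬((q ∧ r) → q), v   [¬□-rule on 2: fresh world v, uRv]
7. q ∧ r, v   [¬→-rule on 6]
8. ¬q, v   [¬→-rule on 6]
9. q, v   [∧-rule on 7]
10. r, v   [∧-rule on 7]
Accessibility: uRu, uRv, vRv
Branch closes: q and ¬q both at v.
Every branch closes; the branch above is one of them.

No, unsatisfiable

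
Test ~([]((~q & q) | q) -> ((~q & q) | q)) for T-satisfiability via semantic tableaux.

1. ~([]((~q & q) | q) -> ((~q & q) | q)), u
2. []((~q & q) | q), u
3. ~((~q & q) | q), u
4. ~(~q & q), u
5. ~q, u
6. (~q & q) | q, u
7. ~q & q, u
8. q, u
Accessibility: uRu
Branch closes: q and ~q both at u.
(One branch shown.) All branches close.

Unsatisfiable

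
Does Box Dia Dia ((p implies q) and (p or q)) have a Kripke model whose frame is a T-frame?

Satisfiable (open branch found)

1. Box Dia Dia ((p implies q) and (p or q)), 0
2. Dia Dia ((p implies q) and (p or q)), 0
3. Dia ((p implies q) and (p or q)), 1
4. Dia Dia ((p implies q) and (p or q)), 1
5. (p implies q) and (p or q), 2
6. p implies q, 2
7. p or q, 2
8. q, 2
9. Dia ((p implies q) and (p or q)), 3
10. (p implies q) and (p or q), 4
11. p implies q, 4
12. p or q, 4
13. q, 4
Accessibility: 0R0, 0R1, 1R1, 1R2, 1R3, 2R2, 3R3, 3R4, 4R4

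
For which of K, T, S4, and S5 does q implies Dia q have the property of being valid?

T, S4, S5

T-tableau for the negation not (q implies Dia q):
1. not (q implies Dia q), u
2. q, u   [neg-implies-rule on 1]
3. not Dia q, u   [neg-implies-rule on 1]
4. not q, u   [neg-Dia-rule on 3 via uRu]
Accessibility: uRu
Branch closes: q and not q both at u.
Every branch closes (one shown): valid in T, hence also in S4, S5 (every theorem of T is a theorem of S4 and S5).
K-tableau for the negation not (q implies Dia q):
1. not (q implies Dia q), u
2. q, u   [neg-implies-rule on 1]
3. not Dia q, u   [neg-implies-rule on 1]
Complete open branch: countermodel on a K-frame, so not valid in K.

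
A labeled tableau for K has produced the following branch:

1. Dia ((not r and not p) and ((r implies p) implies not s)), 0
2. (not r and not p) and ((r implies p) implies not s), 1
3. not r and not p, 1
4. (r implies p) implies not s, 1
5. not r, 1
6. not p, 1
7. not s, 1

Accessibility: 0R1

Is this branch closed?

Open

There is no literal clash: for every atom and world, at most one sign appears.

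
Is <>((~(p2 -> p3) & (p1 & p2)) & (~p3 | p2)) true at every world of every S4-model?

Invalid (countermodel exists)

Tableau for the negation ~<>((~(p2 -> p3) & (p1 & p2)) & (~p3 | p2)):
1. ~<>((~(p2 -> p3) & (p1 & p2)) & (~p3 | p2)), w0
2. ~((~(p2 -> p3) & (p1 & p2)) & (~p3 | p2)), w0
3. ~(~p3 | p2), w0
4. p3, w0
5. ~p2, w0
Accessibility: w0Rw0
The negation has an open branch (countermodel exists).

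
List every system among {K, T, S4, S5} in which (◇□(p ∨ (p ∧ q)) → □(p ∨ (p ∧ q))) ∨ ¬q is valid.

S5-tableau for the negation ¬((◇□(p ∨ (p ∧ q)) → □(p ∨ (p ∧ q))) ∨ ¬q):
1. ¬((◇□(p ∨ (p ∧ q)) → □(p ∨ (p ∧ q))) ∨ ¬q), w0
2. ¬(◇□(p ∨ (p ∧ q)) → □(p ∨ (p ∧ q))), w0
3. q, w0
4. ◇□(p ∨ (p ∧ q)), w0
5. ¬□(p ∨ (p ∧ q)), w0
6. □(p ∨ (p ∧ q)), w1
7. p ∨ (p ∧ q), w0
8. p ∨ (p ∧ q), w1
9. p ∧ q, w0
10. p, w0
11. p ∧ q, w1
12. p, w1
13. q, w1
14. ¬(p ∨ (p ∧ q)), w2
15. ¬p, w2
16. ¬(p ∧ q), w2
17. p ∨ (p ∧ q), w2
18. ¬q, w2
19. p ∧ q, w2
20. p, w2
21. q, w2
Accessibility: w0Rw0, w0Rw1, w0Rw2, w1Rw0, w1Rw1, w1Rw2, w2Rw0, w2Rw1, w2Rw2
Branch closes: p and ¬p both at w2.
Every branch closes (one shown): valid in S5.
S4-tableau for the negation ¬((◇□(p ∨ (p ∧ q)) → □(p ∨ (p ∧ q))) ∨ ¬q):
1. ¬((◇□(p ∨ (p ∧ q)) → □(p ∨ (p ∧ q))) ∨ ¬q), w0
2. ¬(◇□(p ∨ (p ∧ q)) → □(p ∨ (p ∧ q))), w0
3. q, w0
4. ◇□(p ∨ (p ∧ q)), w0
5. ¬□(p ∨ (p ∧ q)), w0
6. □(p ∨ (p ∧ q)), w1
7. p ∨ (p ∧ q), w1
8. p ∧ q, w1
9. p, w1
10. q, w1
11. ¬(p ∨ (p ∧ q)), w2
12. ¬p, w2
13. ¬(p ∧ q), w2
14. ¬q, w2
Accessibility: w0Rw0, w0Rw1, w0Rw2, w1Rw1, w2Rw2
Complete open branch: countermodel on an S4-frame, so not valid in S4, nor in K, T (the same frame is also a K-frame and a T-frame).

S5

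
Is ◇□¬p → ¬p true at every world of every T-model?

Tableau for the negation ¬(◇□¬p → ¬p):
1. ¬(◇□¬p → ¬p), u
2. ◇□¬p, u   [¬→-rule on 1]
3. p, u   [¬→-rule on 1]
4. □¬p, v   [◇-rule on 2: fresh world v, uRv]
5. ¬p, v   [□-rule on 4 via vRv]
Accessibility: uRu, uRv, vRv
The negation has an open branch (countermodel exists).

Invalid (countermodel exists)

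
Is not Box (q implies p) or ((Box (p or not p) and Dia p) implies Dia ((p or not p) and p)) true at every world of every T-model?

Valid in T

Tableau for the negation not (not Box (q implies p) or ((Box (p or not p) and Dia p) implies Dia ((p or not p) and p))):
1. not (not Box (q implies p) or ((Box (p or not p) and Dia p) implies Dia ((p or not p) and p))), 0
2. Box (q implies p), 0
3. not ((Box (p or not p) and Dia p) implies Dia ((p or not p) and p)), 0
4. Box (p or not p) and Dia p, 0
5. not Dia ((p or not p) and p), 0
6. Box (p or not p), 0
7. Dia p, 0
8. q implies p, 0
9. not ((p or not p) and p), 0
10. p or not p, 0
11. not q, 0
12. not p, 0
13. p, 1
14. q implies p, 1
15. not ((p or not p) and p), 1
16. p or not p, 1
17. not (p or not p), 1
18. not p, 1
Accessibility: 0R0, 0R1, 1R1
Branch closes: p and not p both at 1.
Every branch of the negation's tableau closes; the branch above is one of them.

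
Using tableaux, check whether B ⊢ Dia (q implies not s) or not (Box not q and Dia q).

Tableau for the negation not (Dia (q implies not s) or not (Box not q and Dia q)):
1. not (Dia (q implies not s) or not (Box not q and Dia q)), u
2. not Dia (q implies not s), u
3. Box not q and Dia q, u
4. Box not q, u
5. Dia q, u
6. not (q implies not s), u
7. q, u
8. s, u
9. not q, u
Accessibility: uRu
Branch closes: q and not q both at u.
Every branch of the negation's tableau closes; the branch above is one of them.

Valid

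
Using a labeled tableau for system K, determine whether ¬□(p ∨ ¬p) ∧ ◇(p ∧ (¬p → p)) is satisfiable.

No, unsatisfiable

1. ¬□(p ∨ ¬p) ∧ ◇(p ∧ (¬p → p)), 0
2. ¬□(p ∨ ¬p), 0   [∧-rule on 1]
3. ◇(p ∧ (¬p → p)), 0   [∧-rule on 1]
4. ¬(p ∨ ¬p), 1   [¬□-rule on 2: fresh world 1, 0R1]
5. ¬p, 1   [¬∨-rule on 4]
6. p, 1   [¬∨-rule on 4]
Accessibility: 0R1
Branch closes: p and ¬p both at 1.
Every branch closes; the branch above is one of them.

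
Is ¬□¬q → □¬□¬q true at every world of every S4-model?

No, not valid

Tableau for the negation ¬(¬□¬q → □¬□¬q):
1. ¬(¬□¬q → □¬□¬q), 0
2. ¬□¬q, 0
3. ¬□¬□¬q, 0
4. q, 1
5. □¬q, 2
6. ¬q, 2
Accessibility: 0R0, 0R1, 0R2, 1R1, 2R2
The negation has an open branch (countermodel exists).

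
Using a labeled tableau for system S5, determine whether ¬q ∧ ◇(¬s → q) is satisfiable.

1. ¬q ∧ ◇(¬s → q), w0
2. ¬q, w0
3. ◇(¬s → q), w0
4. ¬s → q, w1
5. q, w1
Accessibility: w0Rw0, w0Rw1, w1Rw0, w1Rw1

Yes, satisfiable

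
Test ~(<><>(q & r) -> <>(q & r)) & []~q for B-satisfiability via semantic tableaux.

Satisfiable (open branch found)

1. ~(<><>(q & r) -> <>(q & r)) & []~q, 0
2. ~(<><>(q & r) -> <>(q & r)), 0
3. []~q, 0
4. <><>(q & r), 0
5. ~<>(q & r), 0
6. ~q, 0
7. ~(q & r), 0
8. ~r, 0
9. <>(q & r), 1
10. ~q, 1
11. ~(q & r), 1
12. ~r, 1
13. q & r, 2
14. q, 2
15. r, 2
Accessibility: 0R0, 0R1, 1R0, 1R1, 1R2, 2R1, 2R2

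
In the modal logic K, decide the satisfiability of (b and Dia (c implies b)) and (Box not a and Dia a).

No, unsatisfiable

1. (b and Dia (c implies b)) and (Box not a and Dia a), u
2. b and Dia (c implies b), u   [and-rule on 1]
3. Box not a and Dia a, u   [and-rule on 1]
4. b, u   [and-rule on 2]
5. Dia (c implies b), u   [and-rule on 2]
6. Box not a, u   [and-rule on 3]
7. Dia a, u   [and-rule on 3]
8. c implies b, v   [Dia-rule on 5: fresh world v, uRv]
9. not a, v   [Box-rule on 6 via uRv]
10. b, v   [implies-rule on 8 (branches; this branch)]
11. a, w   [Dia-rule on 7: fresh world w, uRw]
12. not a, w   [Box-rule on 6 via uRw]
Accessibility: uRv, uRw
Branch closes: a and not a both at w.
Every branch closes; the branch above is one of them.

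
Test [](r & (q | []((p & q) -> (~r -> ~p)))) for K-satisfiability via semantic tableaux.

Satisfiable (open branch found)

1. [](r & (q | []((p & q) -> (~r -> ~p)))), 0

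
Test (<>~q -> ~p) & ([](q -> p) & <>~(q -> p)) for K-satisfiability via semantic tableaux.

1. (<>~q -> ~p) & ([](q -> p) & <>~(q -> p)), u
2. <>~q -> ~p, u   [&-rule on 1]
3. [](q -> p) & <>~(q -> p), u   [&-rule on 1]
4. [](q -> p), u   [&-rule on 3]
5. <>~(q -> p), u   [&-rule on 3]
6. ~p, u   [->-rule on 2 (branches; this branch)]
7. ~(q -> p), v   [<>-rule on 5: fresh world v, uRv]
8. q, v   [~->-rule on 7]
9. ~p, v   [~->-rule on 7]
10. q -> p, v   [[]-rule on 4 via uRv]
11. p, v   [->-rule on 10 (branches; this branch)]
Accessibility: uRv
Branch closes: p and ~p both at v.
(One branch shown.) All branches close.

Unsatisfiable (every branch closes)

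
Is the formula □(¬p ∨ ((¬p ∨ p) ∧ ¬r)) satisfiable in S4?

1. □(¬p ∨ ((¬p ∨ p) ∧ ¬r)), u
2. ¬p ∨ ((¬p ∨ p) ∧ ¬r), u   [□-rule on 1 via uRu]
3. (¬p ∨ p) ∧ ¬r, u   [∨-rule on 2 (branches; this branch)]
4. ¬p ∨ p, u   [∧-rule on 3]
5. ¬r, u   [∧-rule on 3]
6. p, u   [∨-rule on 4 (branches; this branch)]
Accessibility: uRu

Yes, satisfiable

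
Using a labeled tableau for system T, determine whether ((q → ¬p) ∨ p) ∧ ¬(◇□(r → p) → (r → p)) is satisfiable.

Yes, satisfiable

1. ((q → ¬p) ∨ p) ∧ ¬(◇□(r → p) → (r → p)), u
2. (q → ¬p) ∨ p, u   [∧-rule on 1]
3. ¬(◇□(r → p) → (r → p)), u   [∧-rule on 1]
4. ◇□(r → p), u   [¬→-rule on 3]
5. ¬(r → p), u   [¬→-rule on 3]
6. r, u   [¬→-rule on 5]
7. ¬p, u   [¬→-rule on 5]
8. q → ¬p, u   [∨-rule on 2 (branches; this branch)]
9. □(r → p), v   [◇-rule on 4: fresh world v, uRv]
10. r → p, v   [□-rule on 9 via vRv]
11. p, v   [→-rule on 10 (branches; this branch)]
Accessibility: uRu, uRv, vRv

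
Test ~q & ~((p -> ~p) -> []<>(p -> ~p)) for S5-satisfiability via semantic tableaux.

1. ~q & ~((p -> ~p) -> []<>(p -> ~p)), w0
2. ~q, w0
3. ~((p -> ~p) -> []<>(p -> ~p)), w0
4. p -> ~p, w0
5. ~[]<>(p -> ~p), w0
6. ~p, w0
7. ~<>(p -> ~p), w1
8. ~(p -> ~p), w0
9. p, w0
Accessibility: w0Rw0, w0Rw1, w1Rw0, w1Rw1
Branch closes: p and ~p both at w0.
(One branch shown.) All branches close.

Unsatisfiable (every branch closes)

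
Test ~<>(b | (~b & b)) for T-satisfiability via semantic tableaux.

1. ~<>(b | (~b & b)), u
2. ~(b | (~b & b)), u   [~<>-rule on 1 via uRu]
3. ~b, u   [~|-rule on 2]
4. ~(~b & b), u   [~|-rule on 2]
Accessibility: uRu

Satisfiable (open branch found)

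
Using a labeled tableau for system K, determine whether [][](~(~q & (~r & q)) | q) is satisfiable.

1. [][](~(~q & (~r & q)) | q), w0

Yes, satisfiable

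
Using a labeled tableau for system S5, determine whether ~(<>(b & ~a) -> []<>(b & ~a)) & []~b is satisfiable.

1. ~(<>(b & ~a) -> []<>(b & ~a)) & []~b, w0
2. ~(<>(b & ~a) -> []<>(b & ~a)), w0
3. []~b, w0
4. <>(b & ~a), w0
5. ~[]<>(b & ~a), w0
6. ~b, w0
7. b & ~a, w1
8. b, w1
9. ~a, w1
10. ~b, w1
Accessibility: w0Rw0, w0Rw1, w1Rw0, w1Rw1
Branch closes: b and ~b both at w1.
Every branch closes; the branch above is one of them.

Unsatisfiable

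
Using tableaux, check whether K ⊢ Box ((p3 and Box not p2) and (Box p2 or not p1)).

Tableau for the negation not Box ((p3 and Box not p2) and (Box p2 or not p1)):
1. not Box ((p3 and Box not p2) and (Box p2 or not p1)), u
2. not ((p3 and Box not p2) and (Box p2 or not p1)), v
3. not (Box p2 or not p1), v
4. not Box p2, v
5. p1, v
6. not p2, w
Accessibility: uRv, vRw
The negation has an open branch (countermodel exists).

Not valid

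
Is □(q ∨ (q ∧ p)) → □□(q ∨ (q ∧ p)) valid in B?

Tableau for the negation ¬(□(q ∨ (q ∧ p)) → □□(q ∨ (q ∧ p))):
1. ¬(□(q ∨ (q ∧ p)) → □□(q ∨ (q ∧ p))), u
2. □(q ∨ (q ∧ p)), u
3. ¬□□(q ∨ (q ∧ p)), u
4. q ∨ (q ∧ p), u
5. q ∧ p, u
6. q, u
7. p, u
8. ¬□(q ∨ (q ∧ p)), v
9. q ∨ (q ∧ p), v
10. q ∧ p, v
11. q, v
12. p, v
13. ¬(q ∨ (q ∧ p)), w
14. ¬q, w
15. ¬(q ∧ p), w
16. ¬p, w
Accessibility: uRu, uRv, vRu, vRv, vRw, wRv, wRw
The negation has an open branch (countermodel exists).

Not valid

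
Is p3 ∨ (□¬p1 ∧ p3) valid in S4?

Tableau for the negation ¬(p3 ∨ (□¬p1 ∧ p3)):
1. ¬(p3 ∨ (□¬p1 ∧ p3)), 0
2. ¬p3, 0   [¬∨-rule on 1]
3. ¬(□¬p1 ∧ p3), 0   [¬∨-rule on 1]
Accessibility: 0R0
The negation has an open branch (countermodel exists).

No, not valid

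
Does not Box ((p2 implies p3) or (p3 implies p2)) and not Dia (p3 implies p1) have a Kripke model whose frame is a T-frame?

No, unsatisfiable

1. not Box ((p2 implies p3) or (p3 implies p2)) and not Dia (p3 implies p1), w0
2. not Box ((p2 implies p3) or (p3 implies p2)), w0
3. not Dia (p3 implies p1), w0
4. not (p3 implies p1), w0
5. p3, w0
6. not p1, w0
7. not ((p2 implies p3) or (p3 implies p2)), w1
8. not (p2 implies p3), w1
9. not (p3 implies p2), w1
10. p2, w1
11. not p3, w1
12. p3, w1
13. not p2, w1
Accessibility: w0Rw0, w0Rw1, w1Rw1
Branch closes: p3 and not p3 both at w1.
All branches of the tableau close; one closing branch shown above.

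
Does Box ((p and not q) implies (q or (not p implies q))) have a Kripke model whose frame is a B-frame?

Satisfiable

1. Box ((p and not q) implies (q or (not p implies q))), w0
2. (p and not q) implies (q or (not p implies q)), w0   [Box-rule on 1 via w0Rw0]
3. q or (not p implies q), w0   [implies-rule on 2 (branches; this branch)]
4. not p implies q, w0   [or-rule on 3 (branches; this branch)]
5. q, w0   [implies-rule on 4 (branches; this branch)]
Accessibility: w0Rw0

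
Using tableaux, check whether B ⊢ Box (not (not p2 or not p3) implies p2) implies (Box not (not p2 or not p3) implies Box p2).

Tableau for the negation not (Box (not (not p2 or not p3) implies p2) implies (Box not (not p2 or not p3) implies Box p2)):
1. not (Box (not (not p2 or not p3) implies p2) implies (Box not (not p2 or not p3) implies Box p2)), w0
2. Box (not (not p2 or not p3) implies p2), w0
3. not (Box not (not p2 or not p3) implies Box p2), w0
4. Box not (not p2 or not p3), w0
5. not Box p2, w0
6. not (not p2 or not p3) implies p2, w0
7. not (not p2 or not p3), w0
8. p2, w0
9. p3, w0
10. not p2, w1
11. not (not p2 or not p3) implies p2, w1
12. not (not p2 or not p3), w1
13. p2, w1
14. p3, w1
Accessibility: w0Rw0, w0Rw1, w1Rw0, w1Rw1
Branch closes: p2 and not p2 both at w1.
All branches of the negation close; one closing branch shown above.

Valid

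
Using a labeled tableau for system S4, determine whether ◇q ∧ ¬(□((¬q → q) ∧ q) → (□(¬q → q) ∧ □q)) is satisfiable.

1. ◇q ∧ ¬(□((¬q → q) ∧ q) → (□(¬q → q) ∧ □q)), w0
2. ◇q, w0
3. ¬(□((¬q → q) ∧ q) → (□(¬q → q) ∧ □q)), w0
4. □((¬q → q) ∧ q), w0
5. ¬(□(¬q → q) ∧ □q), w0
6. (¬q → q) ∧ q, w0
7. ¬q → q, w0
8. q, w0
9. ¬□(¬q → q), w0
10. q, w1
11. (¬q → q) ∧ q, w1
12. ¬q → q, w1
13. ¬(¬q → q), w2
14. ¬q, w2
15. (¬q → q) ∧ q, w2
16. ¬q → q, w2
17. q, w2
Accessibility: w0Rw0, w0Rw1, w0Rw2, w1Rw1, w2Rw2
Branch closes: q and ¬q both at w2.
All branches of the tableau close; one closing branch shown above.

Unsatisfiable (every branch closes)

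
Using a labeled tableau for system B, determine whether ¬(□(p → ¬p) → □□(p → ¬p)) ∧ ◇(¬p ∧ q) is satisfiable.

Satisfiable

1. ¬(□(p → ¬p) → □□(p → ¬p)) ∧ ◇(¬p ∧ q), u
2. ¬(□(p → ¬p) → □□(p → ¬p)), u
3. ◇(¬p ∧ q), u
4. □(p → ¬p), u
5. ¬□□(p → ¬p), u
6. p → ¬p, u
7. ¬p, u
8. ¬p ∧ q, v
9. ¬p, v
10. q, v
11. p → ¬p, v
12. ¬□(p → ¬p), w
13. p → ¬p, w
14. ¬p, w
15. ¬(p → ¬p), x
16. p, x
Accessibility: uRu, uRv, uRw, vRu, vRv, wRu, wRw, wRx, xRw, xRx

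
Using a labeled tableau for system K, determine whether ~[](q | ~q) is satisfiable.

No, unsatisfiable

1. ~[](q | ~q), u
2. ~(q | ~q), v
3. ~q, v
4. q, v
Accessibility: uRv
Branch closes: q and ~q both at v.
Every branch closes; the branch above is one of them.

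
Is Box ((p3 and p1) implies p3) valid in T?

Valid

Tableau for the negation not Box ((p3 and p1) implies p3):
1. not Box ((p3 and p1) implies p3), 0
2. not ((p3 and p1) implies p3), 1
3. p3 and p1, 1
4. not p3, 1
5. p3, 1
6. p1, 1
Accessibility: 0R0, 0R1, 1R1
Branch closes: p3 and not p3 both at 1.
All branches of the negation close; one closing branch shown above.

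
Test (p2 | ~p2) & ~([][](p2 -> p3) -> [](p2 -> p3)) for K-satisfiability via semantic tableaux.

Yes, satisfiable

1. (p2 | ~p2) & ~([][](p2 -> p3) -> [](p2 -> p3)), 0
2. p2 | ~p2, 0
3. ~([][](p2 -> p3) -> [](p2 -> p3)), 0
4. [][](p2 -> p3), 0
5. ~[](p2 -> p3), 0
6. ~p2, 0
7. ~(p2 -> p3), 1
8. p2, 1
9. ~p3, 1
10. [](p2 -> p3), 1
Accessibility: 0R1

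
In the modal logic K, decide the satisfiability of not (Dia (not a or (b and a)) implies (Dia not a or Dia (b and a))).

No, unsatisfiable

1. not (Dia (not a or (b and a)) implies (Dia not a or Dia (b and a))), u
2. Dia (not a or (b and a)), u
3. not (Dia not a or Dia (b and a)), u
4. not Dia not a, u
5. not Dia (b and a), u
6. not a or (b and a), v
7. a, v
8. not (b and a), v
9. b and a, v
10. b, v
11. not a, v
Accessibility: uRv
Branch closes: a and not a both at v.
(One branch shown.) All branches close.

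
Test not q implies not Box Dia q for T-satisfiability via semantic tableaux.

1. not q implies not Box Dia q, w0
2. not Box Dia q, w0
3. not Dia q, w1
4. not q, w1
Accessibility: w0Rw0, w0Rw1, w1Rw1

Satisfiable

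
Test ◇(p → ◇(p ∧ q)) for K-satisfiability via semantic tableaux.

Satisfiable (open branch found)

1. ◇(p → ◇(p ∧ q)), u
2. p → ◇(p ∧ q), v
3. ◇(p ∧ q), v
4. p ∧ q, w
5. p, w
6. q, w
Accessibility: uRv, vRw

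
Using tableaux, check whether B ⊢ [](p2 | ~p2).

Yes, valid

Tableau for the negation ~[](p2 | ~p2):
1. ~[](p2 | ~p2), 0
2. ~(p2 | ~p2), 1
3. ~p2, 1
4. p2, 1
Accessibility: 0R0, 0R1, 1R0, 1R1
Branch closes: p2 and ~p2 both at 1.
Every branch of the negation's tableau closes; the branch above is one of them.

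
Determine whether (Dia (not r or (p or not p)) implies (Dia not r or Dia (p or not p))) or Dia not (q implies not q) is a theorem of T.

Tableau for the negation not ((Dia (not r or (p or not p)) implies (Dia not r or Dia (p or not p))) or Dia not (q implies not q)):
1. not ((Dia (not r or (p or not p)) implies (Dia not r or Dia (p or not p))) or Dia not (q implies not q)), 0
2. not (Dia (not r or (p or not p)) implies (Dia not r or Dia (p or not p))), 0   [neg-or-rule on 1]
3. not Dia not (q implies not q), 0   [neg-or-rule on 1]
4. Dia (not r or (p or not p)), 0   [neg-implies-rule on 2]
5. not (Dia not r or Dia (p or not p)), 0   [neg-implies-rule on 2]
6. not Dia not r, 0   [neg-or-rule on 5]
7. not Dia (p or not p), 0   [neg-or-rule on 5]
8. q implies not q, 0   [neg-Dia-rule on 3 via 0R0]
9. r, 0   [neg-Dia-rule on 6 via 0R0]
10. not (p or not p), 0   [neg-Dia-rule on 7 via 0R0]
11. not p, 0   [neg-or-rule on 10]
12. p, 0   [neg-or-rule on 10]
Accessibility: 0R0
Branch closes: p and not p both at 0.
All branches of the negation close; one closing branch shown above.

Valid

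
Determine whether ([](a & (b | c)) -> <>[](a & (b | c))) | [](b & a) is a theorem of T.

Valid

Tableau for the negation ~(([](a & (b | c)) -> <>[](a & (b | c))) | [](b & a)):
1. ~(([](a & (b | c)) -> <>[](a & (b | c))) | [](b & a)), w0
2. ~([](a & (b | c)) -> <>[](a & (b | c))), w0
3. ~[](b & a), w0
4. [](a & (b | c)), w0
5. ~<>[](a & (b | c)), w0
6. a & (b | c), w0
7. a, w0
8. b | c, w0
9. ~[](a & (b | c)), w0
10. c, w0
11. ~(b & a), w1
12. a & (b | c), w1
13. a, w1
14. b | c, w1
15. ~[](a & (b | c)), w1
16. ~b, w1
17. c, w1
18. ~(a & (b | c)), w2
19. a & (b | c), w2
20. a, w2
21. b | c, w2
22. ~[](a & (b | c)), w2
23. ~(b | c), w2
24. ~b, w2
25. ~c, w2
26. c, w2
Accessibility: w0Rw0, w0Rw1, w0Rw2, w1Rw1, w2Rw2
Branch closes: c and ~c both at w2.
Every branch of the negation's tableau closes; the branch above is one of them.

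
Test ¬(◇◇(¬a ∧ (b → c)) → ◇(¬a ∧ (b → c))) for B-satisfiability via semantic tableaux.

1. ¬(◇◇(¬a ∧ (b → c)) → ◇(¬a ∧ (b → c))), u
2. ◇◇(¬a ∧ (b → c)), u   [¬→-rule on 1]
3. ¬◇(¬a ∧ (b → c)), u   [¬→-rule on 1]
4. ¬(¬a ∧ (b → c)), u   [¬◇-rule on 3 via uRu]
5. ¬(b → c), u   [¬∧-rule on 4 (branches; this branch)]
6. b, u   [¬→-rule on 5]
7. ¬c, u   [¬→-rule on 5]
8. ◇(¬a ∧ (b → c)), v   [◇-rule on 2: fresh world v, uRv]
9. ¬(¬a ∧ (b → c)), v   [¬◇-rule on 3 via uRv]
10. ¬(b → c), v   [¬∧-rule on 9 (branches; this branch)]
11. b, v   [¬→-rule on 10]
12. ¬c, v   [¬→-rule on 10]
13. ¬a ∧ (b → c), w   [◇-rule on 8: fresh world w, vRw]
14. ¬a, w   [∧-rule on 13]
15. b → c, w   [∧-rule on 13]
16. c, w   [→-rule on 15 (branches; this branch)]
Accessibility: uRu, uRv, vRu, vRv, vRw, wRv, wRw

Satisfiable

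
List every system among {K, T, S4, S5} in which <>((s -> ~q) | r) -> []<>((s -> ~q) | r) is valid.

S4-tableau for the negation ~(<>((s -> ~q) | r) -> []<>((s -> ~q) | r)):
1. ~(<>((s -> ~q) | r) -> []<>((s -> ~q) | r)), 0
2. <>((s -> ~q) | r), 0
3. ~[]<>((s -> ~q) | r), 0
4. (s -> ~q) | r, 1
5. r, 1
6. ~<>((s -> ~q) | r), 2
7. ~((s -> ~q) | r), 2
8. ~(s -> ~q), 2
9. ~r, 2
10. s, 2
11. q, 2
Accessibility: 0R0, 0R1, 0R2, 1R1, 2R2
Complete open branch: countermodel on an S4-frame, so not valid in S4, nor in K, T (the same frame is also a K-frame and a T-frame).
S5-tableau for the negation ~(<>((s -> ~q) | r) -> []<>((s -> ~q) | r)):
1. ~(<>((s -> ~q) | r) -> []<>((s -> ~q) | r)), 0
2. <>((s -> ~q) | r), 0
3. ~[]<>((s -> ~q) | r), 0
4. (s -> ~q) | r, 1
5. s -> ~q, 1
6. ~q, 1
7. ~<>((s -> ~q) | r), 2
8. ~((s -> ~q) | r), 0
9. ~(s -> ~q), 0
10. ~r, 0
11. s, 0
12. q, 0
13. ~((s -> ~q) | r), 1
14. ~(s -> ~q), 1
15. ~r, 1
16. s, 1
17. q, 1
Accessibility: 0R0, 0R1, 0R2, 1R0, 1R1, 1R2, 2R0, 2R1, 2R2
Branch closes: q and ~q both at 1.
Every branch closes (one shown): valid in S5.

S5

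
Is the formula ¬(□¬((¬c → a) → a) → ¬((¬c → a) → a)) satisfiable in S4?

Unsatisfiable (every branch closes)

1. ¬(□¬((¬c → a) → a) → ¬((¬c → a) → a)), 0
2. □¬((¬c → a) → a), 0
3. (¬c → a) → a, 0
4. ¬((¬c → a) → a), 0
5. ¬c → a, 0
6. ¬a, 0
7. ¬(¬c → a), 0
8. ¬c, 0
9. a, 0
Accessibility: 0R0
Branch closes: a and ¬a both at 0.
(One branch shown.) All branches close.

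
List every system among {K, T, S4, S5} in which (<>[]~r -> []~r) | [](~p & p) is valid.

S5

S4-tableau for the negation ~((<>[]~r -> []~r) | [](~p & p)):
1. ~((<>[]~r -> []~r) | [](~p & p)), 0
2. ~(<>[]~r -> []~r), 0
3. ~[](~p & p), 0
4. <>[]~r, 0
5. ~[]~r, 0
6. ~(~p & p), 1
7. ~p, 1
8. []~r, 2
9. ~r, 2
10. r, 3
Accessibility: 0R0, 0R1, 0R2, 0R3, 1R1, 2R2, 3R3
Complete open branch: countermodel on an S4-frame, so not valid in S4, nor in K, T (the same frame is also a K-frame and a T-frame).
S5-tableau for the negation ~((<>[]~r -> []~r) | [](~p & p)):
1. ~((<>[]~r -> []~r) | [](~p & p)), 0
2. ~(<>[]~r -> []~r), 0
3. ~[](~p & p), 0
4. <>[]~r, 0
5. ~[]~r, 0
6. ~(~p & p), 1
7. ~p, 1
8. []~r, 2
9. ~r, 0
10. ~r, 1
11. ~r, 2
12. r, 3
13. ~r, 3
Accessibility: 0R0, 0R1, 0R2, 0R3, 1R0, 1R1, 1R2, 1R3, 2R0, 2R1, 2R2, 2R3, 3R0, 3R1, 3R2, 3R3
Branch closes: r and ~r both at 3.
Every branch closes (one shown): valid in S5.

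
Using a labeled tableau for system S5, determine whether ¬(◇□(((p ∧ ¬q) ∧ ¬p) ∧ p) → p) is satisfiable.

1. ¬(◇□(((p ∧ ¬q) ∧ ¬p) ∧ p) → p), w0
2. ◇□(((p ∧ ¬q) ∧ ¬p) ∧ p), w0
3. ¬p, w0
4. □(((p ∧ ¬q) ∧ ¬p) ∧ p), w1
5. ((p ∧ ¬q) ∧ ¬p) ∧ p, w0
6. (p ∧ ¬q) ∧ ¬p, w0
7. p, w0
Accessibility: w0Rw0, w0Rw1, w1Rw0, w1Rw1
Branch closes: p and ¬p both at w0.
Every branch closes; the branch above is one of them.

Unsatisfiable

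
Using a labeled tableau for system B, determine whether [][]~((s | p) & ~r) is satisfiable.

1. [][]~((s | p) & ~r), w0
2. []~((s | p) & ~r), w0
3. ~((s | p) & ~r), w0
4. r, w0
Accessibility: w0Rw0

Yes, satisfiable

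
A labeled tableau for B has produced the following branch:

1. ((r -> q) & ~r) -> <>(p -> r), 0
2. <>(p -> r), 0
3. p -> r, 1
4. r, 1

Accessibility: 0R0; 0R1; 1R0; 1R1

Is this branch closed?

No, open

There is no literal clash: for every atom and world, at most one sign appears.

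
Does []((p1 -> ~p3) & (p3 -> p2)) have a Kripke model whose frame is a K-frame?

Yes, satisfiable

1. []((p1 -> ~p3) & (p3 -> p2)), w0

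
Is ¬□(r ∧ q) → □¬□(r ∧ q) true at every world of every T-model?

No, not valid

Tableau for the negation ¬(¬□(r ∧ q) → □¬□(r ∧ q)):
1. ¬(¬□(r ∧ q) → □¬□(r ∧ q)), u
2. ¬□(r ∧ q), u
3. ¬□¬□(r ∧ q), u
4. ¬(r ∧ q), v
5. ¬q, v
6. □(r ∧ q), w
7. r ∧ q, w
8. r, w
9. q, w
Accessibility: uRu, uRv, uRw, vRv, wRw
The negation has an open branch (countermodel exists).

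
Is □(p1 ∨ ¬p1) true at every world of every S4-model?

Tableau for the negation ¬□(p1 ∨ ¬p1):
1. ¬□(p1 ∨ ¬p1), w0
2. ¬(p1 ∨ ¬p1), w1
3. ¬p1, w1
4. p1, w1
Accessibility: w0Rw0, w0Rw1, w1Rw1
Branch closes: p1 and ¬p1 both at w1.
Every branch of the negation's tableau closes; the branch above is one of them.

Yes, valid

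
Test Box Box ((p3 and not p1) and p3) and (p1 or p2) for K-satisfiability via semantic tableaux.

1. Box Box ((p3 and not p1) and p3) and (p1 or p2), 0
2. Box Box ((p3 and not p1) and p3), 0
3. p1 or p2, 0
4. p2, 0

Satisfiable (open branch found)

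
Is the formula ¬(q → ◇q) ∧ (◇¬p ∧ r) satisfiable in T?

1. ¬(q → ◇q) ∧ (◇¬p ∧ r), u
2. ¬(q → ◇q), u
3. ◇¬p ∧ r, u
4. q, u
5. ¬◇q, u
6. ◇¬p, u
7. r, u
8. ¬q, u
Accessibility: uRu
Branch closes: q and ¬q both at u.
All branches of the tableau close; one closing branch shown above.

Unsatisfiable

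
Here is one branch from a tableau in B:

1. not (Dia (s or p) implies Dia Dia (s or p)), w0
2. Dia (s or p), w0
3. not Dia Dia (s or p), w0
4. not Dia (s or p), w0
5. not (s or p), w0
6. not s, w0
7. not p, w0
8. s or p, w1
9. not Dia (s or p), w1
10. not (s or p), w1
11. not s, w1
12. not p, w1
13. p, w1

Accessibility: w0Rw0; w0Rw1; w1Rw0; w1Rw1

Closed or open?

Closed

Both p and not p appear at w1.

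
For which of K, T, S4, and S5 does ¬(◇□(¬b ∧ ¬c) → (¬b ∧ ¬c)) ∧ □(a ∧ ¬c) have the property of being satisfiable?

S5-tableau for the formula:
1. ¬(◇□(¬b ∧ ¬c) → (¬b ∧ ¬c)) ∧ □(a ∧ ¬c), u
2. ¬(◇□(¬b ∧ ¬c) → (¬b ∧ ¬c)), u   [∧-rule on 1]
3. □(a ∧ ¬c), u   [∧-rule on 1]
4. ◇□(¬b ∧ ¬c), u   [¬→-rule on 2]
5. ¬(¬b ∧ ¬c), u   [¬→-rule on 2]
6. a ∧ ¬c, u   [□-rule on 3 via uRu]
7. a, u   [∧-rule on 6]
8. ¬c, u   [∧-rule on 6]
9. b, u   [¬∧-rule on 5 (branches; this branch)]
10. □(¬b ∧ ¬c), v   [◇-rule on 4: fresh world v, uRv]
11. a ∧ ¬c, v   [□-rule on 3 via uRv]
12. a, v   [∧-rule on 11]
13. ¬c, v   [∧-rule on 11]
14. ¬b ∧ ¬c, u   [□-rule on 10 via vRu]
15. ¬b, u   [∧-rule on 14]
Accessibility: uRu, uRv, vRu, vRv
Branch closes: b and ¬b both at u.
Every branch closes (one shown): unsatisfiable in S5.
S4-tableau for the formula:
1. ¬(◇□(¬b ∧ ¬c) → (¬b ∧ ¬c)) ∧ □(a ∧ ¬c), u
2. ¬(◇□(¬b ∧ ¬c) → (¬b ∧ ¬c)), u   [∧-rule on 1]
3. □(a ∧ ¬c), u   [∧-rule on 1]
4. ◇□(¬b ∧ ¬c), u   [¬→-rule on 2]
5. ¬(¬b ∧ ¬c), u   [¬→-rule on 2]
6. a ∧ ¬c, u   [□-rule on 3 via uRu]
7. a, u   [∧-rule on 6]
8. ¬c, u   [∧-rule on 6]
9. b, u   [¬∧-rule on 5 (branches; this branch)]
10. □(¬b ∧ ¬c), v   [◇-rule on 4: fresh world v, uRv]
11. a ∧ ¬c, v   [□-rule on 3 via uRv]
12. a, v   [∧-rule on 11]
13. ¬c, v   [∧-rule on 11]
14. ¬b ∧ ¬c, v   [□-rule on 10 via vRv]
15. ¬b, v   [∧-rule on 14]
Accessibility: uRu, uRv, vRv
Complete open branch: satisfiable in S4, hence also in K, T (this S4-model is also a K-model and a T-model).

K, T, S4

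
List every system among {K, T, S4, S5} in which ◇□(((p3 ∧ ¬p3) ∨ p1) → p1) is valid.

K-tableau for the negation ¬◇□(((p3 ∧ ¬p3) ∨ p1) → p1):
1. ¬◇□(((p3 ∧ ¬p3) ∨ p1) → p1), u
Complete open branch: countermodel on a K-frame, so not valid in K.
T-tableau for the negation ¬◇□(((p3 ∧ ¬p3) ∨ p1) → p1):
1. ¬◇□(((p3 ∧ ¬p3) ∨ p1) → p1), u
2. ¬□(((p3 ∧ ¬p3) ∨ p1) → p1), u
3. ¬(((p3 ∧ ¬p3) ∨ p1) → p1), v
4. (p3 ∧ ¬p3) ∨ p1, v
5. ¬p1, v
6. ¬□(((p3 ∧ ¬p3) ∨ p1) → p1), v
7. p3 ∧ ¬p3, v
8. p3, v
9. ¬p3, v
Accessibility: uRu, uRv, vRv
Branch closes: p3 and ¬p3 both at v.
Every branch closes (one shown): valid in T, hence also in S4, S5 (every theorem of T is a theorem of S4 and S5).

T, S4, S5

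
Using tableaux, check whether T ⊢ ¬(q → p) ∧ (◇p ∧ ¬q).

No, not valid

Tableau for the negation ¬(¬(q → p) ∧ (◇p ∧ ¬q)):
1. ¬(¬(q → p) ∧ (◇p ∧ ¬q)), w0
2. ¬(◇p ∧ ¬q), w0   [¬∧-rule on 1 (branches; this branch)]
3. q, w0   [¬∧-rule on 2 (branches; this branch)]
Accessibility: w0Rw0
The negation has an open branch (countermodel exists).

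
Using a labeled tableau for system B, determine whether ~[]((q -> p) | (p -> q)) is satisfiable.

Unsatisfiable (every branch closes)

1. ~[]((q -> p) | (p -> q)), u
2. ~((q -> p) | (p -> q)), v
3. ~(q -> p), v
4. ~(p -> q), v
5. q, v
6. ~p, v
7. p, v
8. ~q, v
Accessibility: uRu, uRv, vRu, vRv
Branch closes: p and ~p both at v.
All branches of the tableau close; one closing branch shown above.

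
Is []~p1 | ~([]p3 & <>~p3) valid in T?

Tableau for the negation ~([]~p1 | ~([]p3 & <>~p3)):
1. ~([]~p1 | ~([]p3 & <>~p3)), u
2. ~[]~p1, u
3. []p3 & <>~p3, u
4. []p3, u
5. <>~p3, u
6. p3, u
7. p1, v
8. p3, v
9. ~p3, w
10. p3, w
Accessibility: uRu, uRv, uRw, vRv, wRw
Branch closes: p3 and ~p3 both at w.
Every branch of the negation's tableau closes; the branch above is one of them.

Valid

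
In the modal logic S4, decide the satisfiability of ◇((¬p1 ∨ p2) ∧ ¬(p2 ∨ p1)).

Yes, satisfiable

1. ◇((¬p1 ∨ p2) ∧ ¬(p2 ∨ p1)), u
2. (¬p1 ∨ p2) ∧ ¬(p2 ∨ p1), v
3. ¬p1 ∨ p2, v
4. ¬(p2 ∨ p1), v
5. ¬p2, v
6. ¬p1, v
Accessibility: uRu, uRv, vRv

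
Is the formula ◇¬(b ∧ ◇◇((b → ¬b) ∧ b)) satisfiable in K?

Yes, satisfiable

1. ◇¬(b ∧ ◇◇((b → ¬b) ∧ b)), u
2. ¬(b ∧ ◇◇((b → ¬b) ∧ b)), v   [◇-rule on 1: fresh world v, uRv]
3. ¬◇◇((b → ¬b) ∧ b), v   [¬∧-rule on 2 (branches; this branch)]
Accessibility: uRv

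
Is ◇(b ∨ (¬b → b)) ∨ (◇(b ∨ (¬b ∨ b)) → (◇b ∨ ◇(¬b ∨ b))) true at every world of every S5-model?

Valid

Tableau for the negation ¬(◇(b ∨ (¬b → b)) ∨ (◇(b ∨ (¬b ∨ b)) → (◇b ∨ ◇(¬b ∨ b)))):
1. ¬(◇(b ∨ (¬b → b)) ∨ (◇(b ∨ (¬b ∨ b)) → (◇b ∨ ◇(¬b ∨ b)))), u
2. ¬◇(b ∨ (¬b → b)), u
3. ¬(◇(b ∨ (¬b ∨ b)) → (◇b ∨ ◇(¬b ∨ b))), u
4. ◇(b ∨ (¬b ∨ b)), u
5. ¬(◇b ∨ ◇(¬b ∨ b)), u
6. ¬◇b, u
7. ¬◇(¬b ∨ b), u
8. ¬(b ∨ (¬b → b)), u
9. ¬b, u
10. ¬(¬b → b), u
11. ¬(¬b ∨ b), u
12. b, u
Accessibility: uRu
Branch closes: b and ¬b both at u.
Every branch of the negation's tableau closes; the branch above is one of them.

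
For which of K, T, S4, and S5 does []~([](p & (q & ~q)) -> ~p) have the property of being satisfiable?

K

T-tableau for the formula:
1. []~([](p & (q & ~q)) -> ~p), w0
2. ~([](p & (q & ~q)) -> ~p), w0
3. [](p & (q & ~q)), w0
4. p, w0
5. p & (q & ~q), w0
6. q & ~q, w0
7. q, w0
8. ~q, w0
Accessibility: w0Rw0
Branch closes: q and ~q both at w0.
Every branch closes (one shown): unsatisfiable in T, hence also in S4, S5 (every S4/S5-frame is a T-frame).
K-tableau for the formula:
1. []~([](p & (q & ~q)) -> ~p), w0
Complete open branch: satisfiable in K.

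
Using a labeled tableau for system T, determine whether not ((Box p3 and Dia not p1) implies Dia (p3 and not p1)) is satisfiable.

No, unsatisfiable

1. not ((Box p3 and Dia not p1) implies Dia (p3 and not p1)), u
2. Box p3 and Dia not p1, u
3. not Dia (p3 and not p1), u
4. Box p3, u
5. Dia not p1, u
6. not (p3 and not p1), u
7. p3, u
8. p1, u
9. not p1, v
10. not (p3 and not p1), v
11. p3, v
12. p1, v
Accessibility: uRu, uRv, vRv
Branch closes: p1 and not p1 both at v.
Every branch closes; the branch above is one of them.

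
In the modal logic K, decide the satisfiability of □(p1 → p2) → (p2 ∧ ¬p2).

Satisfiable

1. □(p1 → p2) → (p2 ∧ ¬p2), w0
2. ¬□(p1 → p2), w0   [→-rule on 1 (branches; this branch)]
3. ¬(p1 → p2), w1   [¬□-rule on 2: fresh world w1, w0Rw1]
4. p1, w1   [¬→-rule on 3]
5. ¬p2, w1   [¬→-rule on 3]
Accessibility: w0Rw1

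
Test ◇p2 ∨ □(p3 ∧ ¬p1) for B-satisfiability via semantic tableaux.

Satisfiable

1. ◇p2 ∨ □(p3 ∧ ¬p1), w0
2. □(p3 ∧ ¬p1), w0   [∨-rule on 1 (branches; this branch)]
3. p3 ∧ ¬p1, w0   [□-rule on 2 via w0Rw0]
4. p3, w0   [∧-rule on 3]
5. ¬p1, w0   [∧-rule on 3]
Accessibility: w0Rw0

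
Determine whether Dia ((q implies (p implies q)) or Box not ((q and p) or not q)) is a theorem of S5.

Tableau for the negation not Dia ((q implies (p implies q)) or Box not ((q and p) or not q)):
1. not Dia ((q implies (p implies q)) or Box not ((q and p) or not q)), 0
2. not ((q implies (p implies q)) or Box not ((q and p) or not q)), 0
3. not (q implies (p implies q)), 0
4. not Box not ((q and p) or not q), 0
5. q, 0
6. not (p implies q), 0
7. p, 0
8. not q, 0
Accessibility: 0R0
Branch closes: q and not q both at 0.
Every branch of the negation's tableau closes; the branch above is one of them.

Yes, valid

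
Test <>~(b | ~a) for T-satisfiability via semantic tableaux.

Satisfiable

1. <>~(b | ~a), u
2. ~(b | ~a), v   [<>-rule on 1: fresh world v, uRv]
3. ~b, v   [~|-rule on 2]
4. a, v   [~|-rule on 2]
Accessibility: uRu, uRv, vRv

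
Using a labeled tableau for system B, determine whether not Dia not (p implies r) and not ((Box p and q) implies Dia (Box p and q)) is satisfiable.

1. not Dia not (p implies r) and not ((Box p and q) implies Dia (Box p and q)), 0
2. not Dia not (p implies r), 0
3. not ((Box p and q) implies Dia (Box p and q)), 0
4. Box p and q, 0
5. not Dia (Box p and q), 0
6. Box p, 0
7. q, 0
8. p implies r, 0
9. not (Box p and q), 0
10. p, 0
11. r, 0
12. not Box p, 0
13. not p, 1
14. p implies r, 1
15. not (Box p and q), 1
16. p, 1
Accessibility: 0R0, 0R1, 1R0, 1R1
Branch closes: p and not p both at 1.
All branches of the tableau close; one closing branch shown above.

Unsatisfiable (every branch closes)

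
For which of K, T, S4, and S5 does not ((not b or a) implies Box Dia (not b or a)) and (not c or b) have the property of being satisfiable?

S4-tableau for the formula:
1. not ((not b or a) implies Box Dia (not b or a)) and (not c or b), 0
2. not ((not b or a) implies Box Dia (not b or a)), 0   [and-rule on 1]
3. not c or b, 0   [and-rule on 1]
4. not b or a, 0   [neg-implies-rule on 2]
5. not Box Dia (not b or a), 0   [neg-implies-rule on 2]
6. b, 0   [or-rule on 3 (branches; this branch)]
7. a, 0   [or-rule on 4 (branches; this branch)]
8. not Dia (not b or a), 1   [neg-Box-rule on 5: fresh world 1, 0R1]
9. not (not b or a), 1   [neg-Dia-rule on 8 via 1R1]
10. b, 1   [neg-or-rule on 9]
11. not a, 1   [neg-or-rule on 9]
Accessibility: 0R0, 0R1, 1R1
Complete open branch: satisfiable in S4, hence also in K, T (this S4-model is also a K-model and a T-model).
S5-tableau for the formula:
1. not ((not b or a) implies Box Dia (not b or a)) and (not c or b), 0
2. not ((not b or a) implies Box Dia (not b or a)), 0   [and-rule on 1]
3. not c or b, 0   [and-rule on 1]
4. not b or a, 0   [neg-implies-rule on 2]
5. not Box Dia (not b or a), 0   [neg-implies-rule on 2]
6. b, 0   [or-rule on 3 (branches; this branch)]
7. a, 0   [or-rule on 4 (branches; this branch)]
8. not Dia (not b or a), 1   [neg-Box-rule on 5: fresh world 1, 0R1]
9. not (not b or a), 0   [neg-Dia-rule on 8 via 1R0]
10. not a, 0   [neg-or-rule on 9]
Accessibility: 0R0, 0R1, 1R0, 1R1
Branch closes: a and not a both at 0.
Every branch closes (one shown): unsatisfiable in S5.

K, T, S4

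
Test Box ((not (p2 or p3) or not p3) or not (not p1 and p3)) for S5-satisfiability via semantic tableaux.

Yes, satisfiable

1. Box ((not (p2 or p3) or not p3) or not (not p1 and p3)), u
2. (not (p2 or p3) or not p3) or not (not p1 and p3), u
3. not (not p1 and p3), u
4. not p3, u
Accessibility: uRu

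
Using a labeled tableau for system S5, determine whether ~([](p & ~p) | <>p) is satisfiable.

Satisfiable

1. ~([](p & ~p) | <>p), 0
2. ~[](p & ~p), 0   [~|-rule on 1]
3. ~<>p, 0   [~|-rule on 1]
4. ~p, 0   [~<>-rule on 3 via 0R0]
5. ~(p & ~p), 1   [~[]-rule on 2: fresh world 1, 0R1]
6. ~p, 1   [~<>-rule on 3 via 0R1]
Accessibility: 0R0, 0R1, 1R0, 1R1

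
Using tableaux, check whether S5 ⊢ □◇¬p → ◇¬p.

Tableau for the negation ¬(□◇¬p → ◇¬p):
1. ¬(□◇¬p → ◇¬p), 0
2. □◇¬p, 0
3. ¬◇¬p, 0
4. ◇¬p, 0
5. p, 0
6. ¬p, 1
7. ◇¬p, 1
8. p, 1
Accessibility: 0R0, 0R1, 1R0, 1R1
Branch closes: p and ¬p both at 1.
Every branch of the negation's tableau closes; the branch above is one of them.

Yes, valid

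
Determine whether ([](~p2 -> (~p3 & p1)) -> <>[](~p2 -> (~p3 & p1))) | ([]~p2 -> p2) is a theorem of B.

Yes, valid

Tableau for the negation ~(([](~p2 -> (~p3 & p1)) -> <>[](~p2 -> (~p3 & p1))) | ([]~p2 -> p2)):
1. ~(([](~p2 -> (~p3 & p1)) -> <>[](~p2 -> (~p3 & p1))) | ([]~p2 -> p2)), w0
2. ~([](~p2 -> (~p3 & p1)) -> <>[](~p2 -> (~p3 & p1))), w0   [~|-rule on 1]
3. ~([]~p2 -> p2), w0   [~|-rule on 1]
4. [](~p2 -> (~p3 & p1)), w0   [~->-rule on 2]
5. ~<>[](~p2 -> (~p3 & p1)), w0   [~->-rule on 2]
6. []~p2, w0   [~->-rule on 3]
7. ~p2, w0   [~->-rule on 3]
8. ~p2 -> (~p3 & p1), w0   [[]-rule on 4 via w0Rw0]
9. ~[](~p2 -> (~p3 & p1)), w0   [~<>-rule on 5 via w0Rw0]
10. ~p3 & p1, w0   [->-rule on 8 (branches; this branch)]
11. ~p3, w0   [&-rule on 10]
12. p1, w0   [&-rule on 10]
13. ~(~p2 -> (~p3 & p1)), w1   [~[]-rule on 9: fresh world w1, w0Rw1]
14. ~p2, w1   [~->-rule on 13]
15. ~(~p3 & p1), w1   [~->-rule on 13]
16. ~p2 -> (~p3 & p1), w1   [[]-rule on 4 via w0Rw1]
17. ~[](~p2 -> (~p3 & p1)), w1   [~<>-rule on 5 via w0Rw1]
18. ~p1, w1   [~&-rule on 15 (branches; this branch)]
19. ~p3 & p1, w1   [->-rule on 16 (branches; this branch)]
20. ~p3, w1   [&-rule on 19]
21. p1, w1   [&-rule on 19]
Accessibility: w0Rw0, w0Rw1, w1Rw0, w1Rw1
Branch closes: p1 and ~p1 both at w1.
Every branch of the negation's tableau closes; the branch above is one of them.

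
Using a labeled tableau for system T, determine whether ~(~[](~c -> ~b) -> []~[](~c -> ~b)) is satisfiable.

Satisfiable

1. ~(~[](~c -> ~b) -> []~[](~c -> ~b)), w0
2. ~[](~c -> ~b), w0   [~->-rule on 1]
3. ~[]~[](~c -> ~b), w0   [~->-rule on 1]
4. ~(~c -> ~b), w1   [~[]-rule on 2: fresh world w1, w0Rw1]
5. ~c, w1   [~->-rule on 4]
6. b, w1   [~->-rule on 4]
7. [](~c -> ~b), w2   [~[]-rule on 3: fresh world w2, w0Rw2]
8. ~c -> ~b, w2   [[]-rule on 7 via w2Rw2]
9. ~b, w2   [->-rule on 8 (branches; this branch)]
Accessibility: w0Rw0, w0Rw1, w0Rw2, w1Rw1, w2Rw2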